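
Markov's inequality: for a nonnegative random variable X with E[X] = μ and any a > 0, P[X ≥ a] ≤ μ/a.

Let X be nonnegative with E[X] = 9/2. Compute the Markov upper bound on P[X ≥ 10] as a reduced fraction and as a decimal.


μ = E[X] = 9/2, a = 10.
Markov: P[X ≥ 10] ≤ μ/a = (9/2)/10 = 9/20.
Numerically: ≈ 0.450000.
(Since a = 10 > μ = 4.500000, the bound 9/20 is < 1 and informative.)

P[X ≥ 10] ≤ 9/20 ≈ 0.450000.


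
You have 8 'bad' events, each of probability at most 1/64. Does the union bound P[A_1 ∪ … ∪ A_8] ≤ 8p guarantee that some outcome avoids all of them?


Union bound: P[∪_{i=1}^{8} A_i] ≤ Σ_i P[A_i] ≤ 8·p = 8·(1/64) = 1/8.
Numerically: 1/8 ≈ 0.1250000.
Is 1/8 < 1? YES.
Since P[∪ A_i] ≤ 1/8 < 1, the complement has P[∩ A_i^c] ≥ 1 − 1/8 = 7/8 > 0, so some outcome avoids every A_i.

8·p = 1/8 ≈ 0.1250000; existence CERTIFIED by the union bound.


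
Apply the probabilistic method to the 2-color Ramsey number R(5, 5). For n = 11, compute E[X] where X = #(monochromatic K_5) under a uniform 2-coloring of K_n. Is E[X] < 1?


E[X] = C(11, 5) · 2^{1 − 10} = 462 · 2^{−9} = 462/512.
As a reduced fraction: E[X] = 231/256 ≈ 0.9023438.
Is E[X] < 1? YES.
Since E[X] < 1, there exists a 2-coloring of K_{11} with no monochromatic K_5; hence R(5, 5) > 11.

E[X] = 231/256 ≈ 0.9023438; E[X] < 1, so R(5, 5) > 11.


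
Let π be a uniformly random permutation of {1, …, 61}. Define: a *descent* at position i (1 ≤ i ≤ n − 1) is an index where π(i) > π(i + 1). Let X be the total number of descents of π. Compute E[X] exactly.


Write X = Σ X_I over i = 1, …, 60, with X_I the indicator of one descent.
There are 60 indicators.
For each fixed i, the pair (π(i), π(i+1)) is a uniformly random ordered pair of distinct values from {1, …, 61}; by symmetry P[π(i) > π(i+1)] = 1/2.
By linearity: E[X] = 60 · (1/2) = (61 − 1) · (1/2) = 30 ≈ 30.000000.

E[X] = 30 = 30.000000.


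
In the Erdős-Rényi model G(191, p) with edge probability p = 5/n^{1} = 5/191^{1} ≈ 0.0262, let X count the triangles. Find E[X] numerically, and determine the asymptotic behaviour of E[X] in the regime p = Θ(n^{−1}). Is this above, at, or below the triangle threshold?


Number of potential triangles: C(191, 3) = 1143135.
Each occurs with probability p³ ≈ (0.0262)³ ≈ 1.79395e-05.
By linearity: E[X] = C(191, 3)·p³ ≈ 1143135 · 1.79395e-05 ≈ 20.507.
Here α = 1, so p = 5/n is exactly at the triangle threshold p ~ 1/n. Asymptotically E[X] → c³/6 = 5³/6 = 125/6 ≈ 20.833, a bounded constant. In this regime the triangle count is asymptotically Poisson(c³/6).

E[X] ≈ 20.507; in regime p = Θ(1/n^{1}) E[X] stays bounded (at the triangle threshold p ~ 1/n).


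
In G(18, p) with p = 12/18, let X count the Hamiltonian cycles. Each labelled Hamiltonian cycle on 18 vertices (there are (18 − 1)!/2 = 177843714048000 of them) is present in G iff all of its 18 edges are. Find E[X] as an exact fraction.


K_18 has (18 − 1)!/2 = 177843714048000 labelled Hamiltonian cycles.
For each such Hamiltonian cycle H, let X_H = 1 if all 18 edges of H are present in G. Then P[X_H = 1] = p^{18} = (2/3)^{18} = 262144/387420489.
Summing the indicators: E[X] = Σ_H E[X_H] = 177843714048000 · p^{18} = 177843714048000 · 262144/387420489 = 63951526166528000/531441.
Numerically: E[X] ≈ 1.2034e+11.

E[X] = 177843714048000 · (2/3)^{18} = 63951526166528000/531441 ≈ 1.2034e+11.


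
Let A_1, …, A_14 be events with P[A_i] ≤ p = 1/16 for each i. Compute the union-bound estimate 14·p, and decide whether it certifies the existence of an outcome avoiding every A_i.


Union bound: P[∪_{i=1}^{14} A_i] ≤ Σ_i P[A_i] ≤ 14·p = 14·(1/16) = 7/8.
Numerically: 7/8 ≈ 0.875000.
Is 7/8 < 1? YES.
Since P[∪ A_i] ≤ 7/8 < 1, the complement has P[∩ A_i^c] ≥ 1 − 7/8 = 1/8 > 0, so some outcome avoids every A_i.

14·p = 7/8 ≈ 0.875000; existence CERTIFIED by the union bound.


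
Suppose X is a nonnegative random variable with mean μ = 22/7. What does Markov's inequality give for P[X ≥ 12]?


μ = E[X] = 22/7, a = 12.
Markov: P[X ≥ 12] ≤ μ/a = (22/7)/12 = 11/42.
Numerically: ≈ 0.262.
(Since a = 12 > μ = 3.143, the bound 11/42 is < 1 and informative.)

P[X ≥ 12] ≤ 11/42 ≈ 0.262.


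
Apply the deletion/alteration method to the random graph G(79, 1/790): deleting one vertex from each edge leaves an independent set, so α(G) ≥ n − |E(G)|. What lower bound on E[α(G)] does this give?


E[|E(G)|] = C(79, 2)·p = 3081 · (1/790) = 39/10.
E[α(G)] ≥ n − E[|E(G)|] = 79 − 39/10 = 751/10.
Numerically: ≈ 75.10000.
(This is only a lower bound; the true E[α(G)] may be larger.)

E[α(G)] ≥ 751/10 ≈ 75.10000.


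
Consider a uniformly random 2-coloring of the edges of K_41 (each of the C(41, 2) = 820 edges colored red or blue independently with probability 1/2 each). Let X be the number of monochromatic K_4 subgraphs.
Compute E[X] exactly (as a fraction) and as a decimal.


Let X = Σ_S X_S over the C(41, 4) = 101270 subsets S of size 4, where X_S = 1 if the K_4 on S is monochromatic.
For a fixed S, the K_4 on S has C(4, 2) = 6 edges. P[all 6 edges red] = (1/2)^6, and likewise for blue, so P[monochromatic] = 2·(1/2)^6 = 2^{1 − 6} = 1/32.
By linearity: E[X] = C(41, 4) · 2^{1 − 6} = 101270 · 1/32 = 50635/16.
Numerically: E[X] ≈ 3164.6875.

E[X] = C(41,4)·2^(1−C(4,2)) = 50635/16 ≈ 3164.6875.


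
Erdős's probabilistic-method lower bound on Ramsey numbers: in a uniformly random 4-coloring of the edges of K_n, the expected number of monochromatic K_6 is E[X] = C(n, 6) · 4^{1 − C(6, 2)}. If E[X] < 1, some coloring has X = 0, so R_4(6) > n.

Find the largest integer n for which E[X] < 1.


We need C(n, 6) · 4^{1 − 15} < 1, i.e. C(n, 6) < 4^{15 − 1} = 268435456.
Check values of n near the boundary:
  n = 77: C(77, 6) = 237093780; 237093780 < 268435456? YES
  n = 78: C(78, 6) = 256851595; 256851595 < 268435456? YES
  n = 79: C(79, 6) = 277962685; 277962685 < 268435456? NO
The largest n with C(n, 6) < 268435456 is n = 78 (where E[X] = 256851595/268435456 ≈ 0.956847). Hence R_4(6) > 78, i.e. R_4(6) ≥ 79.

Largest n = 78; hence R_4(6) > 78.


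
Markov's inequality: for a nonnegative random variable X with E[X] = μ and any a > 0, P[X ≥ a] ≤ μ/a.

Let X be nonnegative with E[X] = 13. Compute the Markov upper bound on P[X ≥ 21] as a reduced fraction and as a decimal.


μ = E[X] = 13, a = 21.
Markov: P[X ≥ 21] ≤ μ/a = (13)/21 = 13/21.
Numerically: ≈ 0.619.
(Since a = 21 > μ = 13.000, the bound 13/21 is < 1 and informative.)

P[X ≥ 21] ≤ 13/21 ≈ 0.619.


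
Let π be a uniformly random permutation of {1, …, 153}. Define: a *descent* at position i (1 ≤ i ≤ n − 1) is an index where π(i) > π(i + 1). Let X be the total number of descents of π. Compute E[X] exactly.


Write X = Σ X_I over i = 1, …, 152, with X_I the indicator of one descent.
There are 152 indicators.
For each fixed i, the pair (π(i), π(i+1)) is a uniformly random ordered pair of distinct values from {1, …, 153}; by symmetry P[π(i) > π(i+1)] = 1/2.
By linearity: E[X] = 152 · (1/2) = (153 − 1) · (1/2) = 76 ≈ 76.000000.

E[X] = 76 = 76.000000.


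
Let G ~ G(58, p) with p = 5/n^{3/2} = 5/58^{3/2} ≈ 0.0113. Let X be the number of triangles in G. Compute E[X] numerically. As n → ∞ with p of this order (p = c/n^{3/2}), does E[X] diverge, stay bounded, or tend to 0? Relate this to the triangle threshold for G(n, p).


Number of potential triangles: C(58, 3) = 30856.
Each occurs with probability p³ ≈ (0.0113)³ ≈ 1.45039e-06.
By linearity: E[X] = C(58, 3)·p³ ≈ 30856 · 1.45039e-06 ≈ 0.045.
Since α = 3/2 > 1, p = c/n^{3/2} = o(1/n) is below the triangle threshold p ~ 1/n. Asymptotically E[X] ~ (c³/6)·n^{3(1−α)} = (5³/6)·n^{-1.5} → 0, so by Markov's inequality G has no triangles w.h.p.

E[X] ≈ 0.045; in regime p = Θ(1/n^{3/2}) E[X] tends to 0 (below the triangle threshold p ~ 1/n).


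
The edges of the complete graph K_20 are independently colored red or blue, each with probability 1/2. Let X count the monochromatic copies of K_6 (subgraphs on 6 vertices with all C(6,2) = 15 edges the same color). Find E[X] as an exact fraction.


Let X = Σ_S X_S over the C(20, 6) = 38760 subsets S of size 6, where X_S = 1 if the K_6 on S is monochromatic.
For a fixed S, the K_6 on S has C(6, 2) = 15 edges. P[all 15 edges red] = (1/2)^15, and likewise for blue, so P[monochromatic] = 2·(1/2)^15 = 2^{1 − 15} = 1/16384.
By linearity: E[X] = C(20, 6) · 2^{1 − 15} = 38760 · 1/16384 = 4845/2048.
Numerically: E[X] ≈ 2.36572.

E[X] = C(20,6)·2^(1−C(6,2)) = 4845/2048 ≈ 2.36572.


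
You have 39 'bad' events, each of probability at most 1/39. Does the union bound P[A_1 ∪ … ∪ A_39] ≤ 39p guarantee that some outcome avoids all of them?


Union bound: P[∪_{i=1}^{39} A_i] ≤ Σ_i P[A_i] ≤ 39·p = 39·(1/39) = 1.
Numerically: 1 ≈ 1.000000.
Is 1 < 1? NO.
Since the bound 1 is ≥ 1, the union bound is uninformative here; it does NOT by itself certify existence.

39·p = 1 ≈ 1.000000; existence NOT certified by the union bound.


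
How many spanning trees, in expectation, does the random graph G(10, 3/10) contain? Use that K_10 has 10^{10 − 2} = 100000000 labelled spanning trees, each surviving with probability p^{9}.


K_10 has 10^{10 − 2} = 100000000 labelled spanning trees.
For each such spanning tree H, let X_H = 1 if all 9 edges of H are present in G. Then P[X_H = 1] = p^{9} = (3/10)^{9} = 19683/1000000000.
By linearity: E[X] = Σ_H E[X_H] = 100000000 · p^{9} = 100000000 · 19683/1000000000 = 19683/10.
Numerically: E[X] ≈ 1.97e+03.

E[X] = 100000000 · (3/10)^{9} = 19683/10 ≈ 1.97e+03.


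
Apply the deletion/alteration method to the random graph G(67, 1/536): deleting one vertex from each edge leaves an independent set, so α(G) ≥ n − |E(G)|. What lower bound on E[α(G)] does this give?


E[|E(G)|] = C(67, 2)·p = 2211 · (1/536) = 33/8.
E[α(G)] ≥ n − E[|E(G)|] = 67 − 33/8 = 503/8.
Numerically: ≈ 62.8750.
(This is only a lower bound; the true E[α(G)] may be larger.)

E[α(G)] ≥ 503/8 ≈ 62.8750.


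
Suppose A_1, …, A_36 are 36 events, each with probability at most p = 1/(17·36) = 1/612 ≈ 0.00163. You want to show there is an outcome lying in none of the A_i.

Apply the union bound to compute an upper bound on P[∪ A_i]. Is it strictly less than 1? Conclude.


Union bound: P[∪_{i=1}^{36} A_i] ≤ Σ_i P[A_i] ≤ 36·p = 36·(1/612) = 1/17.
Numerically: 1/17 ≈ 0.05882.
Is 1/17 < 1? YES.
Since P[∪ A_i] ≤ 1/17 < 1, the complement has P[∩ A_i^c] ≥ 1 − 1/17 = 16/17 > 0, so some outcome avoids every A_i.

36·p = 1/17 ≈ 0.05882; existence CERTIFIED by the union bound.


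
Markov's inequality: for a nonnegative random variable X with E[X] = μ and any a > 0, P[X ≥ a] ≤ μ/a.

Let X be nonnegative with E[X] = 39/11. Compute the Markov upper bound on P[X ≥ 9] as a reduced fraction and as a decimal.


μ = E[X] = 39/11, a = 9.
Markov: P[X ≥ 9] ≤ μ/a = (39/11)/9 = 13/33.
Numerically: ≈ 0.393939.
(Since a = 9 > μ = 3.545455, the bound 13/33 is < 1 and informative.)

P[X ≥ 9] ≤ 13/33 ≈ 0.393939.


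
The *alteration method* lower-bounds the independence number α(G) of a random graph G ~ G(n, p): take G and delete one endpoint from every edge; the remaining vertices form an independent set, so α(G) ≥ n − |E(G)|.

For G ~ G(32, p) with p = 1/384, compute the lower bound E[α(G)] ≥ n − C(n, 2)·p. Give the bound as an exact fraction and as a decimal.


E[|E(G)|] = C(32, 2)·p = 496 · (1/384) = 31/24.
E[α(G)] ≥ n − E[|E(G)|] = 32 − 31/24 = 737/24.
Numerically: ≈ 30.708.
(This is only a lower bound; the true E[α(G)] may be larger.)

E[α(G)] ≥ 737/24 ≈ 30.708.


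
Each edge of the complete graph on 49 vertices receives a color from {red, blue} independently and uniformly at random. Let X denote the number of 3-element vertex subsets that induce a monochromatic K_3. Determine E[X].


Let X = Σ_S X_S over the C(49, 3) = 18424 subsets S of size 3, where X_S = 1 if the K_3 on S is monochromatic.
For a fixed S, the K_3 on S has C(3, 2) = 3 edges. P[all 3 edges red] = (1/2)^3, and likewise for blue, so P[monochromatic] = 2·(1/2)^3 = 2^{1 − 3} = 1/4.
By linearity: E[X] = C(49, 3) · 2^{1 − 3} = 18424 · 1/4 = 4606.
Numerically: E[X] ≈ 4606.000000.

E[X] = C(49,3)·2^(1−C(3,2)) = 4606 ≈ 4606.000000.


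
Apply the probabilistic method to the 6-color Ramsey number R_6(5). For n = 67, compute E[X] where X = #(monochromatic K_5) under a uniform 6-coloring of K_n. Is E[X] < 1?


E[X] = C(67, 5) · 6^{1 − 10} = 9657648 · 6^{−9} = 9657648/10077696.
As a reduced fraction: E[X] = 67067/69984 ≈ 0.9583190.
Is E[X] < 1? YES.
Since E[X] < 1, there exists a 6-coloring of K_{67} with no monochromatic K_5; hence R_6(5) > 67.

E[X] = 67067/69984 ≈ 0.9583190; E[X] < 1, so R_6(5) > 67.


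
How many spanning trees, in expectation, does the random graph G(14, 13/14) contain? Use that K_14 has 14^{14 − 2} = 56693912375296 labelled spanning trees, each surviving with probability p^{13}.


K_14 has 14^{14 − 2} = 56693912375296 labelled spanning trees.
For each such spanning tree H, let X_H = 1 if all 13 edges of H are present in G. Then P[X_H = 1] = p^{13} = (13/14)^{13} = 302875106592253/793714773254144.
By linearity: E[X] = Σ_H E[X_H] = 56693912375296 · p^{13} = 56693912375296 · 302875106592253/793714773254144 = 302875106592253/14.
Numerically: E[X] ≈ 2.16e+13.

E[X] = 56693912375296 · (13/14)^{13} = 302875106592253/14 ≈ 2.16e+13.


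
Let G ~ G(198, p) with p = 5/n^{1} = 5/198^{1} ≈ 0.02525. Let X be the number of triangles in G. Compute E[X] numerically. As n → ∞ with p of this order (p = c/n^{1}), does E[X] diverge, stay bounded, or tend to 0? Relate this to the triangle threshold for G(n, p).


Number of potential triangles: C(198, 3) = 1274196.
Each occurs with probability p³ ≈ (0.02525)³ ≈ 1.610328e-05.
By linearity: E[X] = C(198, 3)·p³ ≈ 1274196 · 1.610328e-05 ≈ 20.5187.
Here α = 1, so p = 5/n is exactly at the triangle threshold p ~ 1/n. Asymptotically E[X] → c³/6 = 5³/6 = 125/6 ≈ 20.8333, a bounded constant. In this regime the triangle count is asymptotically Poisson(c³/6).

E[X] ≈ 20.5187; in regime p = Θ(1/n^{1}) E[X] stays bounded (at the triangle threshold p ~ 1/n).


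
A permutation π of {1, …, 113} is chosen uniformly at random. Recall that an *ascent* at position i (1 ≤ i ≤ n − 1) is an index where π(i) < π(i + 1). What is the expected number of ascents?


Write X = Σ X_I over i = 1, …, 112, with X_I the indicator of one ascent.
There are 112 indicators.
For each fixed i, the pair (π(i), π(i+1)) is a uniformly random ordered pair of distinct values from {1, …, 113}; by symmetry P[π(i) < π(i+1)] = 1/2.
By linearity: E[X] = 112 · (1/2) = (113 − 1) · (1/2) = 56 ≈ 56.0000.

E[X] = 56 = 56.0000.


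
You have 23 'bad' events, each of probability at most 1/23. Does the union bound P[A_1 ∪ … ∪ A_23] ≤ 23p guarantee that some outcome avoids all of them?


Union bound: P[∪_{i=1}^{23} A_i] ≤ Σ_i P[A_i] ≤ 23·p = 23·(1/23) = 1.
Numerically: 1 ≈ 1.000000.
Is 1 < 1? NO.
Since the bound 1 is ≥ 1, the union bound is uninformative here; it does NOT by itself certify existence.

23·p = 1 ≈ 1.000000; existence NOT certified by the union bound.


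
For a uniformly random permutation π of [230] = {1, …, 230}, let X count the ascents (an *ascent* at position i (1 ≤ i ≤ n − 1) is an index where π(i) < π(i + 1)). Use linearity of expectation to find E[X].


Write X = Σ X_I over i = 1, …, 229, with X_I the indicator of one ascent.
There are 229 indicators.
For each fixed i, the pair (π(i), π(i+1)) is a uniformly random ordered pair of distinct values from {1, …, 230}; by symmetry P[π(i) < π(i+1)] = 1/2.
By linearity: E[X] = 229 · (1/2) = (230 − 1) · (1/2) = 229/2 ≈ 114.500000.

E[X] = 229/2 = 114.500000.


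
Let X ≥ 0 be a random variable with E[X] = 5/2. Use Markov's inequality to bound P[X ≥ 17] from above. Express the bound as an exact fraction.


μ = E[X] = 5/2, a = 17.
Markov: P[X ≥ 17] ≤ μ/a = (5/2)/17 = 5/34.
Numerically: ≈ 0.14706.
(Since a = 17 > μ = 2.50000, the bound 5/34 is < 1 and informative.)

P[X ≥ 17] ≤ 5/34 ≈ 0.14706.


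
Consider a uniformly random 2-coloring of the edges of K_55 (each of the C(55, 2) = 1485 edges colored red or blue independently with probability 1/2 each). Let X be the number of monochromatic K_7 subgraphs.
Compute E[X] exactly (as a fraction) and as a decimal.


Let X = Σ_S X_S over the C(55, 7) = 202927725 subsets S of size 7, where X_S = 1 if the K_7 on S is monochromatic.
For a fixed S, the K_7 on S has C(7, 2) = 21 edges. P[all 21 edges red] = (1/2)^21, and likewise for blue, so P[monochromatic] = 2·(1/2)^21 = 2^{1 − 21} = 1/1048576.
By linearity: E[X] = C(55, 7) · 2^{1 − 21} = 202927725 · 1/1048576 = 202927725/1048576.
Numerically: E[X] ≈ 193.527.

E[X] = C(55,7)·2^(1−C(7,2)) = 202927725/1048576 ≈ 193.527.


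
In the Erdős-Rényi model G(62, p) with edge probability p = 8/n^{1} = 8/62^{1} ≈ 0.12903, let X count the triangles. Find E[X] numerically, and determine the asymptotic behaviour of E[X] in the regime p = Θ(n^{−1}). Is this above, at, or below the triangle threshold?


Number of potential triangles: C(62, 3) = 37820.
Each occurs with probability p³ ≈ (0.12903)³ ≈ 2.1482998e-03.
By linearity: E[X] = C(62, 3)·p³ ≈ 37820 · 2.1482998e-03 ≈ 81.24870.
Here α = 1, so p = 8/n is exactly at the triangle threshold p ~ 1/n. Asymptotically E[X] → c³/6 = 8³/6 = 256/3 ≈ 85.33333, a bounded constant. In this regime the triangle count is asymptotically Poisson(c³/6).

E[X] ≈ 81.24870; in regime p = Θ(1/n^{1}) E[X] stays bounded (at the triangle threshold p ~ 1/n).


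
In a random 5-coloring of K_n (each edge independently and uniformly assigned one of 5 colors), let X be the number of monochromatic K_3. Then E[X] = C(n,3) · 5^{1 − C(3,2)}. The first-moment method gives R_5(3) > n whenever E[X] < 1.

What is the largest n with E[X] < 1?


We need C(n, 3) · 5^{1 − 3} < 1, i.e. C(n, 3) < 5^{3 − 1} = 25.
Check values of n near the boundary:
  n = 5: C(5, 3) = 10; 10 < 25? YES
  n = 6: C(6, 3) = 20; 20 < 25? YES
  n = 7: C(7, 3) = 35; 35 < 25? NO
  n = 8: C(8, 3) = 56; 56 < 25? NO
  n = 9: C(9, 3) = 84; 84 < 25? NO
The largest n with C(n, 3) < 25 is n = 6 (where E[X] = 4/5 ≈ 0.800000). Hence R_5(3) > 6, i.e. R_5(3) ≥ 7.

Largest n = 6; hence R_5(3) > 6.


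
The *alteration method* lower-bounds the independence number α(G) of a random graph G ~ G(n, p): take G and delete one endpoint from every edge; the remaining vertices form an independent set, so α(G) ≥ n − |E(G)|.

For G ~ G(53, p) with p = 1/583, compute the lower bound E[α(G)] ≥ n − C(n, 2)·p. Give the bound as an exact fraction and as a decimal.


E[|E(G)|] = C(53, 2)·p = 1378 · (1/583) = 26/11.
E[α(G)] ≥ n − E[|E(G)|] = 53 − 26/11 = 557/11.
Numerically: ≈ 50.6364.
(This is only a lower bound; the true E[α(G)] may be larger.)

E[α(G)] ≥ 557/11 ≈ 50.6364.


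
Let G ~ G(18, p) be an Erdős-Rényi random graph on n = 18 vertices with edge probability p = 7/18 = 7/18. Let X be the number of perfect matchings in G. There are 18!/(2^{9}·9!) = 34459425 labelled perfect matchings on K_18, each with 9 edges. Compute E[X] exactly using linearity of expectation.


K_18 has 18!/(2^{9}·9!) = 34459425 labelled perfect matchings.
For each such perfect matching H, let X_H = 1 if all 9 edges of H are present in G. Then P[X_H = 1] = p^{9} = (7/18)^{9} = 40353607/198359290368.
By linearity: E[X] = Σ_H E[X_H] = 34459425 · p^{9} = 34459425 · 40353607/198359290368 = 17167433257975/2448880128.
Numerically: E[X] ≈ 7010.32.

E[X] = 34459425 · (7/18)^{9} = 17167433257975/2448880128 ≈ 7010.32.


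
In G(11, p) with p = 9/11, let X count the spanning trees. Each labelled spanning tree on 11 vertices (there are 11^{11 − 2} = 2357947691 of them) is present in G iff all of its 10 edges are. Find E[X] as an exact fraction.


K_11 has 11^{11 − 2} = 2357947691 labelled spanning trees.
For each such spanning tree H, let X_H = 1 if all 10 edges of H are present in G. Then P[X_H = 1] = p^{10} = (9/11)^{10} = 3486784401/25937424601.
By linearity: E[X] = Σ_H E[X_H] = 2357947691 · p^{10} = 2357947691 · 3486784401/25937424601 = 3486784401/11.
Numerically: E[X] ≈ 3.17e+08.

E[X] = 2357947691 · (9/11)^{10} = 3486784401/11 ≈ 3.17e+08.


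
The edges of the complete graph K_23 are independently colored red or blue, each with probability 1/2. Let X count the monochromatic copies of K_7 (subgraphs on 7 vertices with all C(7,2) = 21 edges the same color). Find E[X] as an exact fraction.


Let X = Σ_S X_S over the C(23, 7) = 245157 subsets S of size 7, where X_S = 1 if the K_7 on S is monochromatic.
For a fixed S, the K_7 on S has C(7, 2) = 21 edges. P[all 21 edges red] = (1/2)^21, and likewise for blue, so P[monochromatic] = 2·(1/2)^21 = 2^{1 − 21} = 1/1048576.
By linearity of expectation: E[X] = C(23, 7) · 2^{1 − 21} = 245157 · 1/1048576 = 245157/1048576.
Numerically: E[X] ≈ 0.23380.

E[X] = C(23,7)·2^(1−C(7,2)) = 245157/1048576 ≈ 0.23380.


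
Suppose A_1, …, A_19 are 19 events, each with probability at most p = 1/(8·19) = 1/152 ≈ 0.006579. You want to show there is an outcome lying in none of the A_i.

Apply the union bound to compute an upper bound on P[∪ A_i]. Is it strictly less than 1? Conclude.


Union bound: P[∪_{i=1}^{19} A_i] ≤ Σ_i P[A_i] ≤ 19·p = 19·(1/152) = 1/8.
Numerically: 1/8 ≈ 0.125000.
Is 1/8 < 1? YES.
Since P[∪ A_i] ≤ 1/8 < 1, the complement has P[∩ A_i^c] ≥ 1 − 1/8 = 7/8 > 0, so some outcome avoids every A_i.

19·p = 1/8 ≈ 0.125000; existence CERTIFIED by the union bound.


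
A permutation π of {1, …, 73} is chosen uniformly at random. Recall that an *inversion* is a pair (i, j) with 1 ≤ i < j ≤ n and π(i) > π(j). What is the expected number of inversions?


Write X = Σ X_I over the C(73, 2) = 2628 pairs i < j, with X_I the indicator of one inversion.
There are 2628 indicators.
For each fixed pair i < j, the values π(i) and π(j) are two distinct elements of {1, …, 73} in uniformly random order; by symmetry P[π(i) > π(j)] = 1/2.
By linearity: E[X] = 2628 · (1/2) = C(73, 2) · (1/2) = 2628/2 = 1314 ≈ 1314.000.

E[X] = 1314 = 1314.000.


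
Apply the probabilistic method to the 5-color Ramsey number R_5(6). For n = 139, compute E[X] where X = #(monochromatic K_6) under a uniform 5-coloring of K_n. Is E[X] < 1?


E[X] = C(139, 6) · 5^{1 − 15} = 8979650478 · 5^{−14} = 8979650478/6103515625.
As a reduced fraction: E[X] = 8979650478/6103515625 ≈ 1.471226.
Is E[X] < 1? NO.
Since E[X] ≥ 1, the first-moment bound is inconclusive at n = 139; it does NOT by itself certify R_5(6) > 139.

E[X] = 8979650478/6103515625 ≈ 1.471226; E[X] ≥ 1; first-moment method inconclusive here.


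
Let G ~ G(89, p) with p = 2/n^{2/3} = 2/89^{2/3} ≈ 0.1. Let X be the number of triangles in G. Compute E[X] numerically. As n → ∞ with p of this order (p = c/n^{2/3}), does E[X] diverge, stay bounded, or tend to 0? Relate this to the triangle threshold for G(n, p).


Number of potential triangles: C(89, 3) = 113564.
Each occurs with probability p³ ≈ (0.1)³ ≈ 1.00997e-03.
By linearity: E[X] = C(89, 3)·p³ ≈ 113564 · 1.00997e-03 ≈ 114.697.
Since α = 2/3 < 1, p = c/n^{2/3} ≫ 1/n is above the triangle threshold p ~ 1/n. Asymptotically E[X] ~ (c³/6)·n^{3(1−α)} = (2³/6)·n^{1} → ∞; triangles are abundant w.h.p.

E[X] ≈ 114.697; in regime p = Θ(1/n^{2/3}) E[X] diverges (above the triangle threshold p ~ 1/n).


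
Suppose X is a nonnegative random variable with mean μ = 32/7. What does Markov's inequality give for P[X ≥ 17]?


μ = E[X] = 32/7, a = 17.
Markov: P[X ≥ 17] ≤ μ/a = (32/7)/17 = 32/119.
Numerically: ≈ 0.268908.
(Since a = 17 > μ = 4.571429, the bound 32/119 is < 1 and informative.)

P[X ≥ 17] ≤ 32/119 ≈ 0.268908.


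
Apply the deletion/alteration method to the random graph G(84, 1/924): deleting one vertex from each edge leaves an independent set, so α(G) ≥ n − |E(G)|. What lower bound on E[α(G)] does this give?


E[|E(G)|] = C(84, 2)·p = 3486 · (1/924) = 83/22.
E[α(G)] ≥ n − E[|E(G)|] = 84 − 83/22 = 1765/22.
Numerically: ≈ 80.22727.
(This is only a lower bound; the true E[α(G)] may be larger.)

E[α(G)] ≥ 1765/22 ≈ 80.22727.


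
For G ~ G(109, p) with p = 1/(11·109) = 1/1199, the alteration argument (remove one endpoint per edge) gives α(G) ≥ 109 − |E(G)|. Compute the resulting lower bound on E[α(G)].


E[|E(G)|] = C(109, 2)·p = 5886 · (1/1199) = 54/11.
E[α(G)] ≥ n − E[|E(G)|] = 109 − 54/11 = 1145/11.
Numerically: ≈ 104.0909.
(This is only a lower bound; the true E[α(G)] may be larger.)

E[α(G)] ≥ 1145/11 ≈ 104.0909.


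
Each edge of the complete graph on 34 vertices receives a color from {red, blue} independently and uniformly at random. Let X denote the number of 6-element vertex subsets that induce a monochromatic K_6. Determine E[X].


Let X = Σ_S X_S over the C(34, 6) = 1344904 subsets S of size 6, where X_S = 1 if the K_6 on S is monochromatic.
For a fixed S, the K_6 on S has C(6, 2) = 15 edges. P[all 15 edges red] = (1/2)^15, and likewise for blue, so P[monochromatic] = 2·(1/2)^15 = 2^{1 − 15} = 1/16384.
By linearity: E[X] = C(34, 6) · 2^{1 − 15} = 1344904 · 1/16384 = 168113/2048.
Numerically: E[X] ≈ 82.086.

E[X] = C(34,6)·2^(1−C(6,2)) = 168113/2048 ≈ 82.086.


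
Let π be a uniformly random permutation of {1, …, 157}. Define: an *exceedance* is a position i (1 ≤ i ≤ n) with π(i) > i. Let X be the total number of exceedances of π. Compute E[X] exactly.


Write X = Σ_{i=1}^{157} X_i, where X_i = 1_{π(i) > i}.
For each fixed i, π(i) is uniform over {1, …, 157} (marginal of a uniform permutation), so P[π(i) > i] = (n − i)/n. Summing: Σ_{i=1}^{157} (n − i)/n = (0 + 1 + … + 156)/157 = 157(157 − 1)/(2·157) = (157 − 1)/2.
Hence E[X] = Σ_{i=1}^{157} (157 − i)/157 = 78 ≈ 78.0000.

E[X] = 78 = 78.0000.


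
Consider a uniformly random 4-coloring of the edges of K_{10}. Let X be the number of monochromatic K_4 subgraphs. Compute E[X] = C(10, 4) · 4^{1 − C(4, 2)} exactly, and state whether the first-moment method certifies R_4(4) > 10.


E[X] = C(10, 4) · 4^{1 − 6} = 210 · 4^{−5} = 210/1024.
As a reduced fraction: E[X] = 105/512 ≈ 0.205.
Is E[X] < 1? YES.
Since E[X] < 1, there exists a 4-coloring of K_{10} with no monochromatic K_4; hence R_4(4) > 10.

E[X] = 105/512 ≈ 0.205; E[X] < 1, so R_4(4) > 10.


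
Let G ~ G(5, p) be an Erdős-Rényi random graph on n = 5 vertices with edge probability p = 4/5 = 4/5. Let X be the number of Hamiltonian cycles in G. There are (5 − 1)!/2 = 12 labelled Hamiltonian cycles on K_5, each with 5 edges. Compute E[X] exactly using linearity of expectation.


K_5 has (5 − 1)!/2 = 12 labelled Hamiltonian cycles.
For each such Hamiltonian cycle H, let X_H = 1 if all 5 edges of H are present in G. Then P[X_H = 1] = p^{5} = (4/5)^{5} = 1024/3125.
By linearity: E[X] = Σ_H E[X_H] = 12 · p^{5} = 12 · 1024/3125 = 12288/3125.
Numerically: E[X] ≈ 3.93216.

E[X] = 12 · (4/5)^{5} = 12288/3125 ≈ 3.93216.


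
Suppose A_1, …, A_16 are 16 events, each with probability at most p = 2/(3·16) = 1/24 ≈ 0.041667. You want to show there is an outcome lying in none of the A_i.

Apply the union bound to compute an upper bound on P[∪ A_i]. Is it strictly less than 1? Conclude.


Union bound: P[∪_{i=1}^{16} A_i] ≤ Σ_i P[A_i] ≤ 16·p = 16·(1/24) = 2/3.
Numerically: 2/3 ≈ 0.666667.
Is 2/3 < 1? YES.
Since P[∪ A_i] ≤ 2/3 < 1, the complement has P[∩ A_i^c] ≥ 1 − 2/3 = 1/3 > 0, so some outcome avoids every A_i.

16·p = 2/3 ≈ 0.666667; existence CERTIFIED by the union bound.


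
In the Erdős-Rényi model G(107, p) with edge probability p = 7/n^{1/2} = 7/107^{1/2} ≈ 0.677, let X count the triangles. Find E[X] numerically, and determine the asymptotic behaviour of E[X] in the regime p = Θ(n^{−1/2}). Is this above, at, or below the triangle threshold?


Number of potential triangles: C(107, 3) = 198485.
Each occurs with probability p³ ≈ (0.677)³ ≈ 3.09898e-01.
By linearity: E[X] = C(107, 3)·p³ ≈ 198485 · 3.09898e-01 ≈ 61510.059.
Since α = 1/2 < 1, p = c/n^{1/2} ≫ 1/n is above the triangle threshold p ~ 1/n. Asymptotically E[X] ~ (c³/6)·n^{3(1−α)} = (7³/6)·n^{1.5} → ∞; triangles are abundant w.h.p.

E[X] ≈ 61510.059; in regime p = Θ(1/n^{1/2}) E[X] diverges (above the triangle threshold p ~ 1/n).


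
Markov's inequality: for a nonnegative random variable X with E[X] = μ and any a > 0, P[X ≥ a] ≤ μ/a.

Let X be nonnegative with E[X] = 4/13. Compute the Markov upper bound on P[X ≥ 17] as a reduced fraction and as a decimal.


μ = E[X] = 4/13, a = 17.
Markov: P[X ≥ 17] ≤ μ/a = (4/13)/17 = 4/221.
Numerically: ≈ 0.01810.
(Since a = 17 > μ = 0.30769, the bound 4/221 is < 1 and informative.)

P[X ≥ 17] ≤ 4/221 ≈ 0.01810.


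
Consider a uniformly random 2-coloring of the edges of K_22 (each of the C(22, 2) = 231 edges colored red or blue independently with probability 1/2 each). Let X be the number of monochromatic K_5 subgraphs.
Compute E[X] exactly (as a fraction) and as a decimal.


Let X = Σ_S X_S over the C(22, 5) = 26334 subsets S of size 5, where X_S = 1 if the K_5 on S is monochromatic.
For a fixed S, the K_5 on S has C(5, 2) = 10 edges. P[all 10 edges red] = (1/2)^10, and likewise for blue, so P[monochromatic] = 2·(1/2)^10 = 2^{1 − 10} = 1/512.
Summing: E[X] = C(22, 5) · 2^{1 − 10} = 26334 · 1/512 = 13167/256.
Numerically: E[X] ≈ 51.433594.

E[X] = C(22,5)·2^(1−C(5,2)) = 13167/256 ≈ 51.433594.


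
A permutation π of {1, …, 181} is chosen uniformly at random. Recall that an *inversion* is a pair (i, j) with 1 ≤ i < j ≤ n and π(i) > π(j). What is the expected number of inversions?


Write X = Σ X_I over the C(181, 2) = 16290 pairs i < j, with X_I the indicator of one inversion.
There are 16290 indicators.
For each fixed pair i < j, the values π(i) and π(j) are two distinct elements of {1, …, 181} in uniformly random order; by symmetry P[π(i) > π(j)] = 1/2.
By linearity: E[X] = 16290 · (1/2) = C(181, 2) · (1/2) = 16290/2 = 8145 ≈ 8145.00000.

E[X] = 8145 = 8145.00000.


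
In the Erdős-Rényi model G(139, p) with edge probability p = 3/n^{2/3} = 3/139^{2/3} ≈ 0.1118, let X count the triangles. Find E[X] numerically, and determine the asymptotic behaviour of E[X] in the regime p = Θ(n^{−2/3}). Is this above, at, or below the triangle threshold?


Number of potential triangles: C(139, 3) = 437989.
Each occurs with probability p³ ≈ (0.1118)³ ≈ 1.3974432e-03.
By linearity: E[X] = C(139, 3)·p³ ≈ 437989 · 1.3974432e-03 ≈ 612.06475.
Since α = 2/3 < 1, p = c/n^{2/3} ≫ 1/n is above the triangle threshold p ~ 1/n. Asymptotically E[X] ~ (c³/6)·n^{3(1−α)} = (3³/6)·n^{1} → ∞; triangles are abundant w.h.p.

E[X] ≈ 612.06475; in regime p = Θ(1/n^{2/3}) E[X] diverges (above the triangle threshold p ~ 1/n).


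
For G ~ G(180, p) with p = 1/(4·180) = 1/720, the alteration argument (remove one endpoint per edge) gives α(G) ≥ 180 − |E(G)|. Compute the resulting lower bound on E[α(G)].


E[|E(G)|] = C(180, 2)·p = 16110 · (1/720) = 179/8.
E[α(G)] ≥ n − E[|E(G)|] = 180 − 179/8 = 1261/8.
Numerically: ≈ 157.625.
(This is only a lower bound; the true E[α(G)] may be larger.)

E[α(G)] ≥ 1261/8 ≈ 157.625.


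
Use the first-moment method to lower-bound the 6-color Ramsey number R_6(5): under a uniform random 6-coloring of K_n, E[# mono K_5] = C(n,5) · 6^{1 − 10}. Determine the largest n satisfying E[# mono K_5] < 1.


We need C(n, 5) · 6^{1 − 10} < 1, i.e. C(n, 5) < 6^{10 − 1} = 10077696.
Check values of n near the boundary:
  n = 65: C(65, 5) = 8259888; 8259888 < 10077696? YES
  n = 66: C(66, 5) = 8936928; 8936928 < 10077696? YES
  n = 67: C(67, 5) = 9657648; 9657648 < 10077696? YES
  n = 68: C(68, 5) = 10424128; 10424128 < 10077696? NO
The largest n with C(n, 5) < 10077696 is n = 67 (where E[X] = 67067/69984 ≈ 0.95832). Hence R_6(5) > 67, i.e. R_6(5) ≥ 68.

Largest n = 67; hence R_6(5) > 67.


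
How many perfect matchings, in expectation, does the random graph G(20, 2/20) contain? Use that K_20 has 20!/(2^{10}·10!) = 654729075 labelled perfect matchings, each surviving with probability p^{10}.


K_20 has 20!/(2^{10}·10!) = 654729075 labelled perfect matchings.
For each such perfect matching H, let X_H = 1 if all 10 edges of H are present in G. Then P[X_H = 1] = p^{10} = (1/10)^{10} = 1/10000000000.
By linearity: E[X] = Σ_H E[X_H] = 654729075 · p^{10} = 654729075 · 1/10000000000 = 26189163/400000000.
Numerically: E[X] ≈ 0.065473.

E[X] = 654729075 · (1/10)^{10} = 26189163/400000000 ≈ 0.065473.


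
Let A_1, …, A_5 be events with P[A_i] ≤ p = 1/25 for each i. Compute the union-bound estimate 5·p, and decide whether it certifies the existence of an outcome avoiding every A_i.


Union bound: P[∪_{i=1}^{5} A_i] ≤ Σ_i P[A_i] ≤ 5·p = 5·(1/25) = 1/5.
Numerically: 1/5 ≈ 0.20000.
Is 1/5 < 1? YES.
Since P[∪ A_i] ≤ 1/5 < 1, the complement has P[∩ A_i^c] ≥ 1 − 1/5 = 4/5 > 0, so some outcome avoids every A_i.

5·p = 1/5 ≈ 0.20000; existence CERTIFIED by the union bound.


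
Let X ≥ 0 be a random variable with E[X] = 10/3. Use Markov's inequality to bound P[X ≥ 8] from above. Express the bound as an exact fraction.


μ = E[X] = 10/3, a = 8.
Markov: P[X ≥ 8] ≤ μ/a = (10/3)/8 = 5/12.
Numerically: ≈ 0.41667.
(Since a = 8 > μ = 3.33333, the bound 5/12 is < 1 and informative.)

P[X ≥ 8] ≤ 5/12 ≈ 0.41667.


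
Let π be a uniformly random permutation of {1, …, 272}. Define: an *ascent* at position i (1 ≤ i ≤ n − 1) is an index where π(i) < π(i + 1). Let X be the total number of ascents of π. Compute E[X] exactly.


Write X = Σ X_I over i = 1, …, 271, with X_I the indicator of one ascent.
There are 271 indicators.
For each fixed i, the pair (π(i), π(i+1)) is a uniformly random ordered pair of distinct values from {1, …, 272}; by symmetry P[π(i) < π(i+1)] = 1/2.
By linearity: E[X] = 271 · (1/2) = (272 − 1) · (1/2) = 271/2 ≈ 135.50000.

E[X] = 271/2 = 135.50000.


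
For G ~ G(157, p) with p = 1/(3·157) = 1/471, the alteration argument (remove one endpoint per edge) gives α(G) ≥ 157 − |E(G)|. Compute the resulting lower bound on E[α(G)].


E[|E(G)|] = C(157, 2)·p = 12246 · (1/471) = 26.
E[α(G)] ≥ n − E[|E(G)|] = 157 − 26 = 131.
Numerically: ≈ 131.00000.
(This is only a lower bound; the true E[α(G)] may be larger.)

E[α(G)] ≥ 131 ≈ 131.00000.


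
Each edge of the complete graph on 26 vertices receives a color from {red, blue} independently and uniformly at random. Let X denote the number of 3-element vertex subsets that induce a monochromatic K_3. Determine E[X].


Let X = Σ_S X_S over the C(26, 3) = 2600 subsets S of size 3, where X_S = 1 if the K_3 on S is monochromatic.
For a fixed S, the K_3 on S has C(3, 2) = 3 edges. P[all 3 edges red] = (1/2)^3, and likewise for blue, so P[monochromatic] = 2·(1/2)^3 = 2^{1 − 3} = 1/4.
By linearity of expectation: E[X] = C(26, 3) · 2^{1 − 3} = 2600 · 1/4 = 650.
Numerically: E[X] ≈ 650.0000.

E[X] = C(26,3)·2^(1−C(3,2)) = 650 ≈ 650.0000.


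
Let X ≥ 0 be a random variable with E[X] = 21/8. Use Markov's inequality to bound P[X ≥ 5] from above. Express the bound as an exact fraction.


μ = E[X] = 21/8, a = 5.
Markov: P[X ≥ 5] ≤ μ/a = (21/8)/5 = 21/40.
Numerically: ≈ 0.525000.
(Since a = 5 > μ = 2.625000, the bound 21/40 is < 1 and informative.)

P[X ≥ 5] ≤ 21/40 ≈ 0.525000.


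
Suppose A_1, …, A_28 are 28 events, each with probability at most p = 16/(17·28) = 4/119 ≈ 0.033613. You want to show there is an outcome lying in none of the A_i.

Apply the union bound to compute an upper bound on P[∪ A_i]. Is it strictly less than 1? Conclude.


Union bound: P[∪_{i=1}^{28} A_i] ≤ Σ_i P[A_i] ≤ 28·p = 28·(4/119) = 16/17.
Numerically: 16/17 ≈ 0.941176.
Is 16/17 < 1? YES.
Since P[∪ A_i] ≤ 16/17 < 1, the complement has P[∩ A_i^c] ≥ 1 − 16/17 = 1/17 > 0, so some outcome avoids every A_i.

28·p = 16/17 ≈ 0.941176; existence CERTIFIED by the union bound.


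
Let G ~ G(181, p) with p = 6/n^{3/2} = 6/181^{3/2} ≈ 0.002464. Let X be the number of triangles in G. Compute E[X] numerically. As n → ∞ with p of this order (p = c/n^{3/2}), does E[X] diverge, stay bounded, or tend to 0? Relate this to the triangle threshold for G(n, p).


Number of potential triangles: C(181, 3) = 971970.
Each occurs with probability p³ ≈ (0.002464)³ ≈ 1.4958917e-08.
By linearity: E[X] = C(181, 3)·p³ ≈ 971970 · 1.4958917e-08 ≈ 0.01454.
Since α = 3/2 > 1, p = c/n^{3/2} = o(1/n) is below the triangle threshold p ~ 1/n. Asymptotically E[X] ~ (c³/6)·n^{3(1−α)} = (6³/6)·n^{-1.5} → 0, so by Markov's inequality G has no triangles w.h.p.

E[X] ≈ 0.01454; in regime p = Θ(1/n^{3/2}) E[X] tends to 0 (below the triangle threshold p ~ 1/n).


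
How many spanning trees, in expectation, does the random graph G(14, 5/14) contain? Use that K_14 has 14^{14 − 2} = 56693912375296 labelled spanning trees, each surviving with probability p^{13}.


K_14 has 14^{14 − 2} = 56693912375296 labelled spanning trees.
For each such spanning tree H, let X_H = 1 if all 13 edges of H are present in G. Then P[X_H = 1] = p^{13} = (5/14)^{13} = 1220703125/793714773254144.
By linearity: E[X] = Σ_H E[X_H] = 56693912375296 · p^{13} = 56693912375296 · 1220703125/793714773254144 = 1220703125/14.
Numerically: E[X] ≈ 8.719e+07.

E[X] = 56693912375296 · (5/14)^{13} = 1220703125/14 ≈ 8.719e+07.


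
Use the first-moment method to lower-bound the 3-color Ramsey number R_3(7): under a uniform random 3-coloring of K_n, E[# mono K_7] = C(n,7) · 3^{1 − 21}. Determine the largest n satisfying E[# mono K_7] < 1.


We need C(n, 7) · 3^{1 − 21} < 1, i.e. C(n, 7) < 3^{21 − 1} = 3486784401.
Check values of n near the boundary:
  n = 77: C(77, 7) = 2404808340; 2404808340 < 3486784401? YES
  n = 78: C(78, 7) = 2641902120; 2641902120 < 3486784401? YES
  n = 79: C(79, 7) = 2898753715; 2898753715 < 3486784401? YES
  n = 80: C(80, 7) = 3176716400; 3176716400 < 3486784401? YES
  n = 81: C(81, 7) = 3477216600; 3477216600 < 3486784401? YES
  n = 82: C(82, 7) = 3801756816; 3801756816 < 3486784401? NO
  n = 83: C(83, 7) = 4151918628; 4151918628 < 3486784401? NO
  n = 84: C(84, 7) = 4529365776; 4529365776 < 3486784401? NO
The largest n with C(n, 7) < 3486784401 is n = 81 (where E[X] = 42928600/43046721 ≈ 0.9973). Hence R_3(7) > 81, i.e. R_3(7) ≥ 82.

Largest n = 81; hence R_3(7) > 81.


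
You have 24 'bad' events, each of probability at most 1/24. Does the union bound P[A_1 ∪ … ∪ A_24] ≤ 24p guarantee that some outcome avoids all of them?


Union bound: P[∪_{i=1}^{24} A_i] ≤ Σ_i P[A_i] ≤ 24·p = 24·(1/24) = 1.
Numerically: 1 ≈ 1.0000.
Is 1 < 1? NO.
Since the bound 1 is ≥ 1, the union bound is uninformative here; it does NOT by itself certify existence.

24·p = 1 ≈ 1.0000; existence NOT certified by the union bound.


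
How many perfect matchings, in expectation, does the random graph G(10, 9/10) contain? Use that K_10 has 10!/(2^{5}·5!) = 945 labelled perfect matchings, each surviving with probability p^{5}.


K_10 has 10!/(2^{5}·5!) = 945 labelled perfect matchings.
For each such perfect matching H, let X_H = 1 if all 5 edges of H are present in G. Then P[X_H = 1] = p^{5} = (9/10)^{5} = 59049/100000.
Summing the indicators: E[X] = Σ_H E[X_H] = 945 · p^{5} = 945 · 59049/100000 = 11160261/20000.
Numerically: E[X] ≈ 558.

E[X] = 945 · (9/10)^{5} = 11160261/20000 ≈ 558.
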